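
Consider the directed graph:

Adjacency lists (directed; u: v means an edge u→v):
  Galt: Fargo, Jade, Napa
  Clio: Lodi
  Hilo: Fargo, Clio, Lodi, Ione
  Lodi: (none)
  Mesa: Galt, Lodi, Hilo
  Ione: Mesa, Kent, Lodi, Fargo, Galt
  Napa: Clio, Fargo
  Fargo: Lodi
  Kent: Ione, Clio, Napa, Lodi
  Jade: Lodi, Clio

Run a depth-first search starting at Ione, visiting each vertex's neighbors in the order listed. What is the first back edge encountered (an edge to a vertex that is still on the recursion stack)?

Hilo→Ione

DFS from Ione (visiting each vertex's neighbors in the order listed); mark gray on enter, black on exit:
Ione gray
  Mesa gray
    Galt gray
      Fargo gray
        Lodi gray
        Lodi black
      Fargo black
      Jade gray
        Jade→Lodi: Lodi black — skip
        Clio gray
          Clio→Lodi: Lodi black — skip
        Clio black
      Jade black
      Napa gray
        Napa→Clio: Clio black — skip
        Napa→Fargo: Fargo black — skip
      Napa black
    Galt black
    Mesa→Lodi: Lodi black — skip
    Hilo gray
      Hilo→Fargo: Fargo black — skip
      Hilo→Clio: Clio black — skip
      Hilo→Lodi: Lodi black — skip
      Hilo→Ione: Ione is gray → back edge
First back edge: Hilo → Ione.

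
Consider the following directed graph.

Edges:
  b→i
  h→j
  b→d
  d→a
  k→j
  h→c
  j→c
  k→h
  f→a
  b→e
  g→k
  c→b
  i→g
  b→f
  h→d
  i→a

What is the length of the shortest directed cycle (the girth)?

6

For each vertex v, BFS finds the shortest path from v back to v.
The shortest such closed walk is b → i → g → k → h → c → b, length 6.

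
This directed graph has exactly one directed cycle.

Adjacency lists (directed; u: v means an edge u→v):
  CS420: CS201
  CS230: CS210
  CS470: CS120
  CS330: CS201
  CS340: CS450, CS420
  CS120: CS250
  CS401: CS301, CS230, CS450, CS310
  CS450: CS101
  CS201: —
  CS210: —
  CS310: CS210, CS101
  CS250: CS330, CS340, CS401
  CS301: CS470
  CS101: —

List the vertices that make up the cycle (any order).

CS120, CS250, CS301, CS401, CS470

DFS with gray/black marking from CS250:
CS250 gray
  CS330 gray
    CS201 gray
    CS201 black
  CS330 black
  CS340 gray
    CS450 gray
      CS101 gray
      CS101 black
    CS450 black
    CS420 gray
      CS420→CS201: CS201 black — skip
    CS420 black
  CS340 black
  CS401 gray
    CS301 gray
      CS470 gray
        CS120 gray
          CS120→CS250: CS250 is gray → back edge
Back edge closes the cycle CS250 → CS401 → CS301 → CS470 → CS120 → CS250; its vertices are {CS120, CS250, CS301, CS401, CS470}.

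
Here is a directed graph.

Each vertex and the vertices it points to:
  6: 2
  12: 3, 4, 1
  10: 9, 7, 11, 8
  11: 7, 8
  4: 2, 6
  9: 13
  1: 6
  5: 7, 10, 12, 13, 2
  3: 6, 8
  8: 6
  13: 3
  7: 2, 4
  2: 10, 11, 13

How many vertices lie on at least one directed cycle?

10

A vertex is on a directed cycle iff it belongs to a strongly connected component of size ≥ 2 (or has a self-loop).
The vertices on cycles are {2, 3, 4, 6, 7, 8, 9, 10, 11, 13} — 10 in total.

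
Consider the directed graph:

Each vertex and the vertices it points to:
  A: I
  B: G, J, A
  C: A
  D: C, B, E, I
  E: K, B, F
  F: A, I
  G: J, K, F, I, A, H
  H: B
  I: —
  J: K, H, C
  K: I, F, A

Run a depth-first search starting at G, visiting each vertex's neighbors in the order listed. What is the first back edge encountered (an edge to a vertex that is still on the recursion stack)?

DFS from G (visiting each vertex's neighbors in the order listed); mark gray on enter, black on exit:
G gray
  J gray
    K gray
      I gray
      I black
      F gray
        A gray
          A→I: I black — skip
        A black
        F→I: I black — skip
      F black
      K→A: A black — skip
    K black
    H gray
      B gray
        B→G: G is gray → back edge
First back edge: B → G.

B→G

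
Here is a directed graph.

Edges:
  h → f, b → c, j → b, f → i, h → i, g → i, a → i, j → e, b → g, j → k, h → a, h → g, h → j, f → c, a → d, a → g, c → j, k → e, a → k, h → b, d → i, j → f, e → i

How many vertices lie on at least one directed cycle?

4

A vertex is on a directed cycle iff it belongs to a strongly connected component of size ≥ 2 (or has a self-loop).
The vertices on cycles are {b, c, f, j} — 4 in total.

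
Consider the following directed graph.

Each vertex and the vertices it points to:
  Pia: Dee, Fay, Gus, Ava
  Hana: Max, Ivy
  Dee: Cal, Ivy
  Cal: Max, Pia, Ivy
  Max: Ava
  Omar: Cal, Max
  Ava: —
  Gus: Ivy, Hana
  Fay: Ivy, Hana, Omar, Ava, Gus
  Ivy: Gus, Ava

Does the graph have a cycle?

DFS with white/gray/black marking, starting from Ava:
Ava gray
Ava black
Pia gray
  Dee gray
    Cal gray
      Max gray
        Max→Ava: Ava black — skip
      Max black
      Cal→Pia: Pia is gray → back edge
Back edge found, so a cycle exists: Pia → Dee → Cal → Pia.

Yes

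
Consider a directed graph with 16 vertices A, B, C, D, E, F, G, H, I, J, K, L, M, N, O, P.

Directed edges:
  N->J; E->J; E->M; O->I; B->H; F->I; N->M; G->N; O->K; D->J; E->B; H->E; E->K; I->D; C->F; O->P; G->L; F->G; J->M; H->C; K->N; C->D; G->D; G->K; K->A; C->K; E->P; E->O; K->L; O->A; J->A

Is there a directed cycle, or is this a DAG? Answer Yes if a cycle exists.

DFS with white/gray/black marking, starting from A:
A gray
A black
B gray
  H gray
    E gray
      O gray
        P gray
        P black
        O→A: A black — skip
        K gray
          N gray
            J gray
              M gray
              M black
              J→A: A black — skip
            J black
            N→M: M black — skip
          N black
          K→A: A black — skip
          L gray
          L black
        K black
        I gray
          D gray
            D→J: J black — skip
          D black
        I black
      O black
      E→M: M black — skip
      E→P: P black — skip
      E→K: K black — skip
      E→B: B is gray → back edge
Back edge found, so a cycle exists: B → H → E → B.

Yes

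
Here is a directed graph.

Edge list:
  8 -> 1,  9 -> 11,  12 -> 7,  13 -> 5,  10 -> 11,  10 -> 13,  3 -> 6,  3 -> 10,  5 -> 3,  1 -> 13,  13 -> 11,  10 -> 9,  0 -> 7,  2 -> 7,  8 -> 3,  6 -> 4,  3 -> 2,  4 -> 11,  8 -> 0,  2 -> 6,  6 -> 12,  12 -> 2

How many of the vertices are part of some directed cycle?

A vertex is on a directed cycle iff it belongs to a strongly connected component of size ≥ 2 (or has a self-loop).
The vertices on cycles are {2, 3, 5, 6, 10, 12, 13} — 7 in total.

7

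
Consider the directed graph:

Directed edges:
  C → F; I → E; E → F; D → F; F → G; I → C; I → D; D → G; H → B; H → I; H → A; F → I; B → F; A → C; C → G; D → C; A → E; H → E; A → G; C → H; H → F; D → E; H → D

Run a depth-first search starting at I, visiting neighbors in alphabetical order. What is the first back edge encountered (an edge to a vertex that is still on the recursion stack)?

F->I

DFS from I (visiting neighbors in alphabetical order); mark gray on enter, black on exit:
I gray
  C gray
    F gray
      G gray
      G black
      F→I: I is gray → back edge
First back edge: F → I.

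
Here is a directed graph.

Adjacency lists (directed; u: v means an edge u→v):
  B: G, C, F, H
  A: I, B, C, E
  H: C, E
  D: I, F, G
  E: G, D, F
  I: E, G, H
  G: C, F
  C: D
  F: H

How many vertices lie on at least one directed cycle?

7

A vertex is on a directed cycle iff it belongs to a strongly connected component of size ≥ 2 (or has a self-loop).
The vertices on cycles are {C, D, E, F, G, H, I} — 7 in total.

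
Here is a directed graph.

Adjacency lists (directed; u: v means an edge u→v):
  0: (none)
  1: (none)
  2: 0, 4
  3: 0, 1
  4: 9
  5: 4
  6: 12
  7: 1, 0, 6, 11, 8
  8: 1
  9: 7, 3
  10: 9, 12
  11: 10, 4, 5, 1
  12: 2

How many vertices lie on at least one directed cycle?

A vertex is on a directed cycle iff it belongs to a strongly connected component of size ≥ 2 (or has a self-loop).
The vertices on cycles are {2, 4, 5, 6, 7, 9, 10, 11, 12} — 9 in total.

9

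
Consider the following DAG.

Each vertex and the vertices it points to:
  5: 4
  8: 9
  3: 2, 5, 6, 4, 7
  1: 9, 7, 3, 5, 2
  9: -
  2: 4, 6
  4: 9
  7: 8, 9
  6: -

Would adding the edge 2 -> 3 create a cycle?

Yes

Adding 2→3 creates a cycle iff 3 can already reach 2.
Path from 3: 3 → 2.
So 3 → … → 2 → 3 is a cycle.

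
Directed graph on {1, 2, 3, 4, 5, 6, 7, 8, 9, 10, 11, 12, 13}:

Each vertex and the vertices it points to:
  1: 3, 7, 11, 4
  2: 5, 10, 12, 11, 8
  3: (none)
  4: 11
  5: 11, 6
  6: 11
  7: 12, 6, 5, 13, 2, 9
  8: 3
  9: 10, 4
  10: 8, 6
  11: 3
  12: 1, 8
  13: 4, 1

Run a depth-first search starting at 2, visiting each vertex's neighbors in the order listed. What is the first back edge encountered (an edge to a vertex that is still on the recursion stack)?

DFS from 2 (visiting each vertex's neighbors in the order listed); mark gray on enter, black on exit:
2 gray
  5 gray
    11 gray
      3 gray
      3 black
    11 black
    6 gray
      6→11: 11 black — skip
    6 black
  5 black
  10 gray
    8 gray
      8→3: 3 black — skip
    8 black
    10→6: 6 black — skip
  10 black
  12 gray
    1 gray
      1→3: 3 black — skip
      7 gray
        7→12: 12 is gray → back edge
First back edge: 7 → 12.

7->12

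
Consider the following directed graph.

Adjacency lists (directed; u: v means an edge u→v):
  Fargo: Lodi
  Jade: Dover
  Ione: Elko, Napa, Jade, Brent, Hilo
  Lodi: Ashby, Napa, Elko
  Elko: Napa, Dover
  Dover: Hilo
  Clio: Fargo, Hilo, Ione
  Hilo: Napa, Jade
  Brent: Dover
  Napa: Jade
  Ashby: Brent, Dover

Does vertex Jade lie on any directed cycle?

Jade is on a cycle iff Jade can reach itself via ≥1 edge.
Jade → Dover → Hilo → Jade — yes.

Yes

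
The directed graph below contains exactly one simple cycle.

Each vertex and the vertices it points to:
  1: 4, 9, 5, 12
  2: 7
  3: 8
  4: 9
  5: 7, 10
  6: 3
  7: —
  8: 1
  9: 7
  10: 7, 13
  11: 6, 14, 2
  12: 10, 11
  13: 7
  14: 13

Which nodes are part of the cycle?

DFS with gray/black marking from 1:
1 gray
  4 gray
    9 gray
      7 gray
      7 black
    9 black
  4 black
  1→9: 9 black — skip
  5 gray
    5→7: 7 black — skip
    10 gray
      10→7: 7 black — skip
      13 gray
        13→7: 7 black — skip
      13 black
    10 black
  5 black
  12 gray
    12→10: 10 black — skip
    11 gray
      6 gray
        3 gray
          8 gray
            8→1: 1 is gray → back edge
Back edge closes the cycle 1 → 12 → 11 → 6 → 3 → 8 → 1; its vertices are {1, 3, 6, 8, 11, 12}.

1, 3, 6, 8, 11, 12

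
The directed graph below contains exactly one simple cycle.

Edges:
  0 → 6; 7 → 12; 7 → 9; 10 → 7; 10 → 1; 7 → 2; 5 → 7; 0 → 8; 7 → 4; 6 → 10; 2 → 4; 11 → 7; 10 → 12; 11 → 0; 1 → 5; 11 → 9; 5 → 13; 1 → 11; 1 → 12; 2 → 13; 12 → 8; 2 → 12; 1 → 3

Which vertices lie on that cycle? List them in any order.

0, 1, 6, 10, 11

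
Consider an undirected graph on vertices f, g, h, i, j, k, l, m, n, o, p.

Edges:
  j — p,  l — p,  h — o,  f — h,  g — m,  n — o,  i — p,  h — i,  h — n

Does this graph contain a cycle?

Yes

DFS, tracking each vertex's parent; an edge to a visited non-parent vertex closes a cycle.
Start from n:
visit n (parent –)
  visit o (parent n)
    visit h (parent o)
      visit i (parent h)
        visit p (parent i)
          p–i: parent, skip
          visit l (parent p)
            l–p: parent, skip
          visit j (parent p)
            j–p: parent, skip
        i–h: parent, skip
      visit f (parent h)
        f–h: parent, skip
      h–n: n visited and ≠ parent → cycle
Cycle: n – o – h – n.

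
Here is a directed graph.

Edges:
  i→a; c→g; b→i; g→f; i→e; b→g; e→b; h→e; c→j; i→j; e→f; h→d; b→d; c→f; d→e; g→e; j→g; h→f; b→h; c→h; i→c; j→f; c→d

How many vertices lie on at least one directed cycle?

A vertex is on a directed cycle iff it belongs to a strongly connected component of size ≥ 2 (or has a self-loop).
The vertices on cycles are {b, c, d, e, g, h, i, j} — 8 in total.

8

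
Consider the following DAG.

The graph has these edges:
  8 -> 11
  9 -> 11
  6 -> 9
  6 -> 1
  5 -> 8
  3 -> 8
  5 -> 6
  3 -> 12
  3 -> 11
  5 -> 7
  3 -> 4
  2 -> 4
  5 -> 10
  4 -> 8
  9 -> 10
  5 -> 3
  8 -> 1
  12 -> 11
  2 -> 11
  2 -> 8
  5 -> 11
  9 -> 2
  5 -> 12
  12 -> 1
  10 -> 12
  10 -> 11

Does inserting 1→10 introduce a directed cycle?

Yes

Adding 1→10 creates a cycle iff 10 can already reach 1.
Path from 10: 10 → 12 → 1.
So 10 → … → 1 → 10 is a cycle.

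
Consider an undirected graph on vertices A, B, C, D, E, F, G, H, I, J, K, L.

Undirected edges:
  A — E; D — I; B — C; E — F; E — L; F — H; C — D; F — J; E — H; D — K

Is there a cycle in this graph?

Yes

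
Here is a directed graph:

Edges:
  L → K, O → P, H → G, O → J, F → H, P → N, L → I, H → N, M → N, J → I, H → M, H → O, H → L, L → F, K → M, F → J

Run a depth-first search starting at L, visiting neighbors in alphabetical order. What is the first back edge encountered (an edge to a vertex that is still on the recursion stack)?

DFS from L (visiting neighbors in alphabetical order); mark gray on enter, black on exit:
L gray
  F gray
    H gray
      G gray
      G black
      H→L: L is gray → back edge
First back edge: H → L.

H->L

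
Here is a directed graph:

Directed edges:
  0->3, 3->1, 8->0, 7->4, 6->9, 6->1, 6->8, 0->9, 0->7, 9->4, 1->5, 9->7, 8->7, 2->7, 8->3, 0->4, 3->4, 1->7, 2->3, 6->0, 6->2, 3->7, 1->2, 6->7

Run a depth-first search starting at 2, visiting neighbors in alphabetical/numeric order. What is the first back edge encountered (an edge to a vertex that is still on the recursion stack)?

DFS from 2 (visiting neighbors in alphabetical/numeric order); mark gray on enter, black on exit:
2 gray
  3 gray
    1 gray
      1→2: 2 is gray → back edge
First back edge: 1 → 2.

1→2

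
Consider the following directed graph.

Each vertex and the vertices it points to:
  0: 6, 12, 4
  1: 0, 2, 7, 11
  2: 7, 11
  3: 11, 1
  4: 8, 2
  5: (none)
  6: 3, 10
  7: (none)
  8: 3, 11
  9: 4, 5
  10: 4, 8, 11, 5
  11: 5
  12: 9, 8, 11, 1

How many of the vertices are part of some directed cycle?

9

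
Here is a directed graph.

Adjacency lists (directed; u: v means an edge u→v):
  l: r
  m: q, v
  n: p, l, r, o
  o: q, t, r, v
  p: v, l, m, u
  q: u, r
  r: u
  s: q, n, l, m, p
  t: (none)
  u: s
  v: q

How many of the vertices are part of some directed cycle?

10

A vertex is on a directed cycle iff it belongs to a strongly connected component of size ≥ 2 (or has a self-loop).
The vertices on cycles are {l, m, n, o, p, q, r, s, u, v} — 10 in total.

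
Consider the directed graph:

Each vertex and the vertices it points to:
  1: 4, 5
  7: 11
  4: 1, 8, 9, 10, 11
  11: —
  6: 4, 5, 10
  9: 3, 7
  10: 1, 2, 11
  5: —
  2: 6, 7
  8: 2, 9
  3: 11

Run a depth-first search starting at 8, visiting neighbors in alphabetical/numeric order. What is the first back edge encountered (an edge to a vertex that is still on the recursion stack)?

1→4

DFS from 8 (visiting neighbors in alphabetical/numeric order); mark gray on enter, black on exit:
8 gray
  2 gray
    6 gray
      4 gray
        1 gray
          1→4: 4 is gray → back edge
First back edge: 1 → 4.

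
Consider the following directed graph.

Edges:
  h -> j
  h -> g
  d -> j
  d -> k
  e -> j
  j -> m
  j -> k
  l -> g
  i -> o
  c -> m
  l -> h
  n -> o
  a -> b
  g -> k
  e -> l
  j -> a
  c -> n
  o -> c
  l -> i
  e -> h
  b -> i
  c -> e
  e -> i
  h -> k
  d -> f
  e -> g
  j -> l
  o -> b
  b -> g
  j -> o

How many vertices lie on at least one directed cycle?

A vertex is on a directed cycle iff it belongs to a strongly connected component of size ≥ 2 (or has a self-loop).
The vertices on cycles are {a, b, c, e, h, i, j, l, n, o} — 10 in total.

10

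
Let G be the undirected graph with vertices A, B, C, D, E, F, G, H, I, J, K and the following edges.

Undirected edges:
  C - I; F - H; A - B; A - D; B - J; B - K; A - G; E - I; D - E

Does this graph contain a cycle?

DFS, tracking each vertex's parent; an edge to a visited non-parent vertex closes a cycle.
Start from C:
visit C (parent –)
  visit I (parent C)
    visit E (parent I)
      E–I: parent, skip
      visit D (parent E)
        visit A (parent D)
          visit G (parent A)
            G–A: parent, skip
          visit B (parent A)
            B–A: parent, skip
            visit J (parent B)
              J–B: parent, skip
            visit K (parent B)
              K–B: parent, skip
          A–D: parent, skip
        D–E: parent, skip
    I–C: parent, skip
visit F (parent –)
  visit H (parent F)
    H–F: parent, skip
No non-parent visited neighbor found — the graph is a forest.

No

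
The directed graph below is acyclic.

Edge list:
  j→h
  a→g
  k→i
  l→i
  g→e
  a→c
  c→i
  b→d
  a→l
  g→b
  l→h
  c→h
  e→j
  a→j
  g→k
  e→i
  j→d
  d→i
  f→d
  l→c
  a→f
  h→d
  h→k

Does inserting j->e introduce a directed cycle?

Adding j→e creates a cycle iff e can already reach j.
Path from e: e → j.
So e → … → j → e is a cycle.

Yes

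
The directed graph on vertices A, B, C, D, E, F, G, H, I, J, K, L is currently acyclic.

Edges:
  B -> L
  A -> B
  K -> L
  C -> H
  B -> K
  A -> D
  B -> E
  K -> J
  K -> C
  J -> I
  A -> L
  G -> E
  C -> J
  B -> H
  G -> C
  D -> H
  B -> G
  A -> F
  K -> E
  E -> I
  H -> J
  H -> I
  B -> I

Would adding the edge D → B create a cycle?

No

Adding D→B creates a cycle iff B can already reach D.
Explore from B: no path reaches D. The graph stays acyclic.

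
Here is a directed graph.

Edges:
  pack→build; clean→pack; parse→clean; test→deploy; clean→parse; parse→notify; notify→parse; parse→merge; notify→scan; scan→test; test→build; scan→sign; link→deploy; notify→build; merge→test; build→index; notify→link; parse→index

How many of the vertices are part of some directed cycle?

A vertex is on a directed cycle iff it belongs to a strongly connected component of size ≥ 2 (or has a self-loop).
The vertices on cycles are {clean, parse, notify} — 3 in total.

3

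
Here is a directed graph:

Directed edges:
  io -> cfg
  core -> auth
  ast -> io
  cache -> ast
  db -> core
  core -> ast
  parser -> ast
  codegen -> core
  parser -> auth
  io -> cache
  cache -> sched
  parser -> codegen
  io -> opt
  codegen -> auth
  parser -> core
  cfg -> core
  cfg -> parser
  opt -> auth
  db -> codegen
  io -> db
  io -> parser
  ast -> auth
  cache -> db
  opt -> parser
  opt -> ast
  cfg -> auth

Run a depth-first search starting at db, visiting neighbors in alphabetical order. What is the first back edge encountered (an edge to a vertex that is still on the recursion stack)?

cache→ast

DFS from db (visiting neighbors in alphabetical order); mark gray on enter, black on exit:
db gray
  codegen gray
    auth gray
    auth black
    core gray
      ast gray
        ast→auth: auth black — skip
        io gray
          cache gray
            cache→ast: ast is gray → back edge
First back edge: cache → ast.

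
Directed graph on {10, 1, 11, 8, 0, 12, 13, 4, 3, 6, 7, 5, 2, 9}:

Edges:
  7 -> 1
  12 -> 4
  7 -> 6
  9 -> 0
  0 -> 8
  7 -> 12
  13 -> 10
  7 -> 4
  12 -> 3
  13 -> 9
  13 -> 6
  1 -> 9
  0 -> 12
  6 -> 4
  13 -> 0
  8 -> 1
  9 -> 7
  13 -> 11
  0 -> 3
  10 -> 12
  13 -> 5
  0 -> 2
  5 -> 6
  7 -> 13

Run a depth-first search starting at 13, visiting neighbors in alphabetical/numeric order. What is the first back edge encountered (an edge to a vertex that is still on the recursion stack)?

DFS from 13 (visiting neighbors in alphabetical/numeric order); mark gray on enter, black on exit:
13 gray
  0 gray
    2 gray
    2 black
    3 gray
    3 black
    8 gray
      1 gray
        9 gray
          9→0: 0 is gray → back edge
First back edge: 9 → 0.

9→0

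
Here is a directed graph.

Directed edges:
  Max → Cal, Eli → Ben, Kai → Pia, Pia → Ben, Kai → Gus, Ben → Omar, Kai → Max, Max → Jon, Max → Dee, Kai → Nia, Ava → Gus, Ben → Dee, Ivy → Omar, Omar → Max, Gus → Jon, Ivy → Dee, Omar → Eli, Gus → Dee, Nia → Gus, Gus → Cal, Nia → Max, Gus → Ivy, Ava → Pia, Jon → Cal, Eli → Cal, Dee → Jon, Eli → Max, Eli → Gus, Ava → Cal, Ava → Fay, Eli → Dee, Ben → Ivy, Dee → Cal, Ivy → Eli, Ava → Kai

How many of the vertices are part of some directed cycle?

5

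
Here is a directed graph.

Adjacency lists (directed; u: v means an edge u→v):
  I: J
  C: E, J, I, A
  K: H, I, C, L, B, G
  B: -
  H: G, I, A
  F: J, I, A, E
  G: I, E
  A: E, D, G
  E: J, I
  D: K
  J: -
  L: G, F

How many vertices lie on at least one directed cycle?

A vertex is on a directed cycle iff it belongs to a strongly connected component of size ≥ 2 (or has a self-loop).
The vertices on cycles are {A, C, D, F, H, K, L} — 7 in total.

7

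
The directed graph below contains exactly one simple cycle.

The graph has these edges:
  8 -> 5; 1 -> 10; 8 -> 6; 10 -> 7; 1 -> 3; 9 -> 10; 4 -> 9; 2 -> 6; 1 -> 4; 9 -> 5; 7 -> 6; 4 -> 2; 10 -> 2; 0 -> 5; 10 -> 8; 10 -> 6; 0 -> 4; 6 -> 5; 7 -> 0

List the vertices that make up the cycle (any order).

DFS with gray/black marking from 4:
4 gray
  2 gray
    6 gray
      5 gray
      5 black
    6 black
  2 black
  9 gray
    9→5: 5 black — skip
    10 gray
      7 gray
        0 gray
          0→5: 5 black — skip
          0→4: 4 is gray → back edge
Back edge closes the cycle 4 → 9 → 10 → 7 → 0 → 4; its vertices are {0, 4, 7, 9, 10}.

0, 4, 7, 9, 10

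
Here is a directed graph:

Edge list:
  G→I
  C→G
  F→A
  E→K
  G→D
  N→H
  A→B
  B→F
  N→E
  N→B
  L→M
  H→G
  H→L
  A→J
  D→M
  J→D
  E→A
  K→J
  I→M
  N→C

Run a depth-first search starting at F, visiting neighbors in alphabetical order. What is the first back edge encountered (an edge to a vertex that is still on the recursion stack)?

B->F

DFS from F (visiting neighbors in alphabetical order); mark gray on enter, black on exit:
F gray
  A gray
    B gray
      B→F: F is gray → back edge
First back edge: B → F.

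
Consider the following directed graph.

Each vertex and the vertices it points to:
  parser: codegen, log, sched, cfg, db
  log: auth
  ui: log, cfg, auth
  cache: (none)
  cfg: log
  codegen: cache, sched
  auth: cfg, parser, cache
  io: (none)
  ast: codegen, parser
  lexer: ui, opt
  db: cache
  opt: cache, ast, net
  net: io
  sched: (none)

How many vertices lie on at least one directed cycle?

A vertex is on a directed cycle iff it belongs to a strongly connected component of size ≥ 2 (or has a self-loop).
The vertices on cycles are {cfg, log, auth, parser} — 4 in total.

4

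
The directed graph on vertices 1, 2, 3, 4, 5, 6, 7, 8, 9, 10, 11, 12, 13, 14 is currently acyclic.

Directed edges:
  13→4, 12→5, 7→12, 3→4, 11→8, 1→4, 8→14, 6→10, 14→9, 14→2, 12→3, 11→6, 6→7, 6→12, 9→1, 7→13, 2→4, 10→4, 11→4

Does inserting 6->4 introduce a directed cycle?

Adding 6→4 creates a cycle iff 4 can already reach 6.
Explore from 4: no path reaches 6. The graph stays acyclic.

No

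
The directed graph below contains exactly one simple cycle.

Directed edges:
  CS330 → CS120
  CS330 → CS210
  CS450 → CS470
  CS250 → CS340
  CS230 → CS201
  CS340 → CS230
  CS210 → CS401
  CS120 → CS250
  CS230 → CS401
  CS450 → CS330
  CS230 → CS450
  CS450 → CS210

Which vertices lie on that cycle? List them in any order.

DFS with gray/black marking from CS250:
CS250 gray
  CS340 gray
    CS230 gray
      CS401 gray
      CS401 black
      CS201 gray
      CS201 black
      CS450 gray
        CS470 gray
        CS470 black
        CS330 gray
          CS120 gray
            CS120→CS250: CS250 is gray → back edge
Back edge closes the cycle CS250 → CS340 → CS230 → CS450 → CS330 → CS120 → CS250; its vertices are {CS120, CS230, CS250, CS330, CS340, CS450}.

CS120, CS230, CS250, CS330, CS340, CS450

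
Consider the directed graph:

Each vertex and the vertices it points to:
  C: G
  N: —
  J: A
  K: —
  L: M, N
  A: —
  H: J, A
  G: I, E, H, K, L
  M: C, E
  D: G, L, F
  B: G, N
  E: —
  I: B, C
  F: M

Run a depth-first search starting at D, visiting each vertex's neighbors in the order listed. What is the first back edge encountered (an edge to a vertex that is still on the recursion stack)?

DFS from D (visiting each vertex's neighbors in the order listed); mark gray on enter, black on exit:
D gray
  G gray
    I gray
      B gray
        B→G: G is gray → back edge
First back edge: B → G.

B→G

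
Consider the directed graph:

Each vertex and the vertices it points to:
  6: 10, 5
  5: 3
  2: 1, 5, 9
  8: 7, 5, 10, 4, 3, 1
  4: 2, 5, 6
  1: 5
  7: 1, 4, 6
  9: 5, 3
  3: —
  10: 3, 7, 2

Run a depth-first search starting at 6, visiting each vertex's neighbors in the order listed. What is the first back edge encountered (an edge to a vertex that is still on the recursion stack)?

4→6

DFS from 6 (visiting each vertex's neighbors in the order listed); mark gray on enter, black on exit:
6 gray
  10 gray
    3 gray
    3 black
    7 gray
      1 gray
        5 gray
          5→3: 3 black — skip
        5 black
      1 black
      4 gray
        2 gray
          2→1: 1 black — skip
          2→5: 5 black — skip
          9 gray
            9→5: 5 black — skip
            9→3: 3 black — skip
          9 black
        2 black
        4→5: 5 black — skip
        4→6: 6 is gray → back edge
First back edge: 4 → 6.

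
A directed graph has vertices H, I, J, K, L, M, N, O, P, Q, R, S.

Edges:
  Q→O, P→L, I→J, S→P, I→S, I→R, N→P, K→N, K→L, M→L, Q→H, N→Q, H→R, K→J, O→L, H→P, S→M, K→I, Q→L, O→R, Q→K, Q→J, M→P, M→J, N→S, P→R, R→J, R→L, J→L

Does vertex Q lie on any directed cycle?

Yes

Q is on a cycle iff Q can reach itself via ≥1 edge.
Q → K → N → Q — yes.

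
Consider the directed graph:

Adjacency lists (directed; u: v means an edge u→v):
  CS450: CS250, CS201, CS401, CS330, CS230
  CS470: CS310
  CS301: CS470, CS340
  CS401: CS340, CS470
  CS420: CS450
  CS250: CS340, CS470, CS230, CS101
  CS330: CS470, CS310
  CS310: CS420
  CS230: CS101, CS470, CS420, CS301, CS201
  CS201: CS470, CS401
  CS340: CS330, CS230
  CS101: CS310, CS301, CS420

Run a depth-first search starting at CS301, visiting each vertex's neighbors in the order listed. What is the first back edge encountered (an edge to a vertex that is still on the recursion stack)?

CS330->CS470

DFS from CS301 (visiting each vertex's neighbors in the order listed); mark gray on enter, black on exit:
CS301 gray
  CS470 gray
    CS310 gray
      CS420 gray
        CS450 gray
          CS250 gray
            CS340 gray
              CS330 gray
                CS330→CS470: CS470 is gray → back edge
First back edge: CS330 → CS470.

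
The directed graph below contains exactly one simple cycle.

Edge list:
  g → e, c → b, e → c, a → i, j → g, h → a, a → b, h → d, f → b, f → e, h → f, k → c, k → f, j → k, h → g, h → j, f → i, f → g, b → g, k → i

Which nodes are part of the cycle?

b, c, e, g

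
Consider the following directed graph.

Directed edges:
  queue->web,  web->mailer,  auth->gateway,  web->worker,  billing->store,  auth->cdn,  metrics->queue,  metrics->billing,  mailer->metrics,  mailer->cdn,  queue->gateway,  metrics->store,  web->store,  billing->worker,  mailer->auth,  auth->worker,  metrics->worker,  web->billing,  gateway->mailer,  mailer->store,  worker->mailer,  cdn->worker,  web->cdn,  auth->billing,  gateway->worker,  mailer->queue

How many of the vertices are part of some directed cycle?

9

A vertex is on a directed cycle iff it belongs to a strongly connected component of size ≥ 2 (or has a self-loop).
The vertices on cycles are {cdn, web, auth, queue, mailer, worker, billing, gateway, metrics} — 9 in total.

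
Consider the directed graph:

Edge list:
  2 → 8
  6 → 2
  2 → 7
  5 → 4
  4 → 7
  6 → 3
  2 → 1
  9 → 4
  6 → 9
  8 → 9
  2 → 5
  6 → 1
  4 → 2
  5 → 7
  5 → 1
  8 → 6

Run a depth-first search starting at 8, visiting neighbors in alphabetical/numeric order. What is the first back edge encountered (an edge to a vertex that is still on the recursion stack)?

4->2

DFS from 8 (visiting neighbors in alphabetical/numeric order); mark gray on enter, black on exit:
8 gray
  6 gray
    1 gray
    1 black
    2 gray
      2→1: 1 black — skip
      5 gray
        5→1: 1 black — skip
        4 gray
          4→2: 2 is gray → back edge
First back edge: 4 → 2.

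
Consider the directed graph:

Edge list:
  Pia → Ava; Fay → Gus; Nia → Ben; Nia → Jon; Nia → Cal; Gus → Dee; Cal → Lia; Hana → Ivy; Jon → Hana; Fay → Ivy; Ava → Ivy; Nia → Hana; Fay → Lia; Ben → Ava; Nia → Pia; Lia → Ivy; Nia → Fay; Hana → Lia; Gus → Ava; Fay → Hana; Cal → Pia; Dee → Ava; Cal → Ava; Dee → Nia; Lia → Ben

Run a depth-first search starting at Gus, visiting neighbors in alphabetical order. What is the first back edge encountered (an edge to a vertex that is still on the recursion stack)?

Fay→Gus

DFS from Gus (visiting neighbors in alphabetical order); mark gray on enter, black on exit:
Gus gray
  Ava gray
    Ivy gray
    Ivy black
  Ava black
  Dee gray
    Dee→Ava: Ava black — skip
    Nia gray
      Ben gray
        Ben→Ava: Ava black — skip
      Ben black
      Cal gray
        Cal→Ava: Ava black — skip
        Lia gray
          Lia→Ben: Ben black — skip
          Lia→Ivy: Ivy black — skip
        Lia black
        Pia gray
          Pia→Ava: Ava black — skip
        Pia black
      Cal black
      Fay gray
        Fay→Gus: Gus is gray → back edge
First back edge: Fay → Gus.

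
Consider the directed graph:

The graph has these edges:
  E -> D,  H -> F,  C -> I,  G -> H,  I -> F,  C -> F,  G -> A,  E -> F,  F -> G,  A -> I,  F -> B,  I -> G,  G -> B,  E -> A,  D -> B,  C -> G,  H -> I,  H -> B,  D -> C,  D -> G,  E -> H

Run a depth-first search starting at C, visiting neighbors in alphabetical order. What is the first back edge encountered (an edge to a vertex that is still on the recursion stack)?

I->F

DFS from C (visiting neighbors in alphabetical order); mark gray on enter, black on exit:
C gray
  F gray
    B gray
    B black
    G gray
      A gray
        I gray
          I→F: F is gray → back edge
First back edge: I → F.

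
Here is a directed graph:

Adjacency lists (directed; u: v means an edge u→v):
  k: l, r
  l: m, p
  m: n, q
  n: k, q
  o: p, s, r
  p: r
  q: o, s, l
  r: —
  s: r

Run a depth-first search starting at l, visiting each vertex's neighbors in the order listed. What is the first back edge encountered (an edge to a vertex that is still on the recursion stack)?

k→l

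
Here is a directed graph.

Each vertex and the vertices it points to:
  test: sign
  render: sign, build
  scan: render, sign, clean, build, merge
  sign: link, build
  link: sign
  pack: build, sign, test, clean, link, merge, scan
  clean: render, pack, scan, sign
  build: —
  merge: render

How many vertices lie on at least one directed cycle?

5

A vertex is on a directed cycle iff it belongs to a strongly connected component of size ≥ 2 (or has a self-loop).
The vertices on cycles are {link, pack, scan, sign, clean} — 5 in total.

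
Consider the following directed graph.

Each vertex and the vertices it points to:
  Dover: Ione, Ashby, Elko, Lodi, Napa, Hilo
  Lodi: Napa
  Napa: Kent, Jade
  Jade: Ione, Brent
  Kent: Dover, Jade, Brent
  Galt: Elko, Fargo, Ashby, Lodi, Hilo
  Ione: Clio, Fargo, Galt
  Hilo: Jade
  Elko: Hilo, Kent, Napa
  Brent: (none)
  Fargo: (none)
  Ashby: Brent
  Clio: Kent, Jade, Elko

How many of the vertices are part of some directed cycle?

10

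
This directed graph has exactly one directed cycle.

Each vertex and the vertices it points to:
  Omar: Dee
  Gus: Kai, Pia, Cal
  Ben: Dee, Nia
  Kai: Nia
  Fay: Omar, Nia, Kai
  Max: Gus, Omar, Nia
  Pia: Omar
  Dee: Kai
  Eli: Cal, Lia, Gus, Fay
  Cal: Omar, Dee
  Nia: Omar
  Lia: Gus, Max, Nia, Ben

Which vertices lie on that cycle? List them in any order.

DFS with gray/black marking from Kai:
Kai gray
  Nia gray
    Omar gray
      Dee gray
        Dee→Kai: Kai is gray → back edge
Back edge closes the cycle Kai → Nia → Omar → Dee → Kai; its vertices are {Dee, Kai, Nia, Omar}.

Dee, Kai, Nia, Omar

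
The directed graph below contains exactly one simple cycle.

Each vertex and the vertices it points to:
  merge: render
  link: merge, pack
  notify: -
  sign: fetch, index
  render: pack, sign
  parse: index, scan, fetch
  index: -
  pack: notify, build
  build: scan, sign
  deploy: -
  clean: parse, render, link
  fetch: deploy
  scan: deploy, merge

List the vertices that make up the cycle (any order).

pack, scan, build, merge, render

DFS with gray/black marking from merge:
merge gray
  render gray
    pack gray
      notify gray
      notify black
      build gray
        scan gray
          deploy gray
          deploy black
          scan→merge: merge is gray → back edge
Back edge closes the cycle merge → render → pack → build → scan → merge; its vertices are {pack, scan, build, merge, render}.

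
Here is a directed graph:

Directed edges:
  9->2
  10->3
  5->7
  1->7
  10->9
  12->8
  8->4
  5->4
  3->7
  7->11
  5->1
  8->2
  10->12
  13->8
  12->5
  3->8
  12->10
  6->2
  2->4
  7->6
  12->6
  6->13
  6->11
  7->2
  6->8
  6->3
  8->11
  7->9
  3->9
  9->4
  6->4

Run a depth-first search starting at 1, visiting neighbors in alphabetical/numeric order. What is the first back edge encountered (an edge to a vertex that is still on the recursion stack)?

DFS from 1 (visiting neighbors in alphabetical/numeric order); mark gray on enter, black on exit:
1 gray
  7 gray
    2 gray
      4 gray
      4 black
    2 black
    6 gray
      6→2: 2 black — skip
      3 gray
        3→7: 7 is gray → back edge
First back edge: 3 → 7.

3→7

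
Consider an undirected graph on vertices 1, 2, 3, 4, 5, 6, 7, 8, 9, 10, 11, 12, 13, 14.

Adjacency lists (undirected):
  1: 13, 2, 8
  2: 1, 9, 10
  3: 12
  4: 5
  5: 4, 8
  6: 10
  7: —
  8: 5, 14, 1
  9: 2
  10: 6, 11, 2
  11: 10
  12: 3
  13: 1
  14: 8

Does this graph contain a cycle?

No

DFS, tracking each vertex's parent; an edge to a visited non-parent vertex closes a cycle.
Start from 1:
visit 1 (parent –)
  visit 13 (parent 1)
    13–1: parent, skip
  visit 2 (parent 1)
    2–1: parent, skip
    visit 9 (parent 2)
      9–2: parent, skip
    visit 10 (parent 2)
      visit 6 (parent 10)
        6–10: parent, skip
      visit 11 (parent 10)
        11–10: parent, skip
      10–2: parent, skip
  visit 8 (parent 1)
    visit 5 (parent 8)
      visit 4 (parent 5)
        4–5: parent, skip
      5–8: parent, skip
    visit 14 (parent 8)
      14–8: parent, skip
    8–1: parent, skip
visit 3 (parent –)
  visit 12 (parent 3)
    12–3: parent, skip
visit 7 (parent –)
No non-parent visited neighbor found — the graph is a forest.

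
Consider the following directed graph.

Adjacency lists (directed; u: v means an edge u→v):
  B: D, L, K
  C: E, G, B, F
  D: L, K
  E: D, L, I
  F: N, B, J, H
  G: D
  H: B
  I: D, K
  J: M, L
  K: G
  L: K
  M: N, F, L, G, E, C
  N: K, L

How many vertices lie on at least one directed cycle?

A vertex is on a directed cycle iff it belongs to a strongly connected component of size ≥ 2 (or has a self-loop).
The vertices on cycles are {C, D, F, G, J, K, L, M} — 8 in total.

8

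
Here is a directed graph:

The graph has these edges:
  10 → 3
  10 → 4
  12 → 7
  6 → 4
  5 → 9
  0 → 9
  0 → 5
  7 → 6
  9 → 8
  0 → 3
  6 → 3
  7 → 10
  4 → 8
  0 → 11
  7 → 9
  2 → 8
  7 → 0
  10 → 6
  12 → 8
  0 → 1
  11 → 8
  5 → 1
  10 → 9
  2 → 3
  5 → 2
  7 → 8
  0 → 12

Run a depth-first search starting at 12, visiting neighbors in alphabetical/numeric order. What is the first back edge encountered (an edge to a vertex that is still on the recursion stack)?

DFS from 12 (visiting neighbors in alphabetical/numeric order); mark gray on enter, black on exit:
12 gray
  7 gray
    0 gray
      1 gray
      1 black
      3 gray
      3 black
      5 gray
        5→1: 1 black — skip
        2 gray
          2→3: 3 black — skip
          8 gray
          8 black
        2 black
        9 gray
          9→8: 8 black — skip
        9 black
      5 black
      0→9: 9 black — skip
      11 gray
        11→8: 8 black — skip
      11 black
      0→12: 12 is gray → back edge
First back edge: 0 → 12.

0->12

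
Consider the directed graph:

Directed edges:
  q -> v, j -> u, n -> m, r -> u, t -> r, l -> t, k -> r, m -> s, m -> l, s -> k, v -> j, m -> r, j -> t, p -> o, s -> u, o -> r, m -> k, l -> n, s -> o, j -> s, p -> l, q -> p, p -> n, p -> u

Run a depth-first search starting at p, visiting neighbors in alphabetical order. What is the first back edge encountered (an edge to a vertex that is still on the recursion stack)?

DFS from p (visiting neighbors in alphabetical order); mark gray on enter, black on exit:
p gray
  l gray
    n gray
      m gray
        k gray
          r gray
            u gray
            u black
          r black
        k black
        m→l: l is gray → back edge
First back edge: m → l.

m→l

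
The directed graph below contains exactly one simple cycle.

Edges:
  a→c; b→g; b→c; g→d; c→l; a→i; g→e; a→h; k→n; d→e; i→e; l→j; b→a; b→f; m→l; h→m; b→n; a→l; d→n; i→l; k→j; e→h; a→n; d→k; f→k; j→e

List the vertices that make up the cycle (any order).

DFS with gray/black marking from h:
h gray
  m gray
    l gray
      j gray
        e gray
          e→h: h is gray → back edge
Back edge closes the cycle h → m → l → j → e → h; its vertices are {e, h, j, l, m}.

e, h, j, l, m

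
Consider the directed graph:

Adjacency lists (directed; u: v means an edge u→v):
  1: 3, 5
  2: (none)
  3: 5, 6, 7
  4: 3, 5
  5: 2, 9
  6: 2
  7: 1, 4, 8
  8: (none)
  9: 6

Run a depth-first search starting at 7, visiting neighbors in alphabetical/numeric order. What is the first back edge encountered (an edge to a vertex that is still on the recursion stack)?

DFS from 7 (visiting neighbors in alphabetical/numeric order); mark gray on enter, black on exit:
7 gray
  1 gray
    3 gray
      5 gray
        2 gray
        2 black
        9 gray
          6 gray
            6→2: 2 black — skip
          6 black
        9 black
      5 black
      3→6: 6 black — skip
      3→7: 7 is gray → back edge
First back edge: 3 → 7.

3->7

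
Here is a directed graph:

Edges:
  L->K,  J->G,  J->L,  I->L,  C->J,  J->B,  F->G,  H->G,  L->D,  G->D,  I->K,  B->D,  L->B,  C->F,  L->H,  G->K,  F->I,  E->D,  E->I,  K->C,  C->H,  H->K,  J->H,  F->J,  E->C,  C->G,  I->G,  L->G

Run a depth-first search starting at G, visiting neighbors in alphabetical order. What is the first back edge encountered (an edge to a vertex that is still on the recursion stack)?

DFS from G (visiting neighbors in alphabetical order); mark gray on enter, black on exit:
G gray
  D gray
  D black
  K gray
    C gray
      F gray
        F→G: G is gray → back edge
First back edge: F → G.

F→G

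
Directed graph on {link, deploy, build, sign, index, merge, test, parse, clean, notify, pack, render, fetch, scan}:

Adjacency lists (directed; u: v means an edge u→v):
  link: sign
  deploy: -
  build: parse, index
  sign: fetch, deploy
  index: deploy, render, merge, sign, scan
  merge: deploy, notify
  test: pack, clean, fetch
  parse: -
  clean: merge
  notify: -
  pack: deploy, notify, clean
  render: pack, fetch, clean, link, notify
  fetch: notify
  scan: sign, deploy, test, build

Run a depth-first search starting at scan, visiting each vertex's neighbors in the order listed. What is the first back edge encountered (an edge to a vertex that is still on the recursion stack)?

index→scan

DFS from scan (visiting each vertex's neighbors in the order listed); mark gray on enter, black on exit:
scan gray
  sign gray
    fetch gray
      notify gray
      notify black
    fetch black
    deploy gray
    deploy black
  sign black
  scan→deploy: deploy black — skip
  test gray
    pack gray
      pack→deploy: deploy black — skip
      pack→notify: notify black — skip
      clean gray
        merge gray
          merge→deploy: deploy black — skip
          merge→notify: notify black — skip
        merge black
      clean black
    pack black
    test→clean: clean black — skip
    test→fetch: fetch black — skip
  test black
  build gray
    parse gray
    parse black
    index gray
      index→deploy: deploy black — skip
      render gray
        render→pack: pack black — skip
        render→fetch: fetch black — skip
        render→clean: clean black — skip
        link gray
          link→sign: sign black — skip
        link black
        render→notify: notify black — skip
      render black
      index→merge: merge black — skip
      index→sign: sign black — skip
      index→scan: scan is gray → back edge
First back edge: index → scan.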